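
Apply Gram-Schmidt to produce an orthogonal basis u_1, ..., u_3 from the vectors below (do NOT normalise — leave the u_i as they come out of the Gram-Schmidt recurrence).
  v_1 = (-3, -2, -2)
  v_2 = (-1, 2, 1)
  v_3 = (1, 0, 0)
Orthogonal basis:
  u_1 = (-3, -2, -2)
  u_2 = (-26/17, 28/17, 11/17)
  u_3 = (4/93, 10/93, -16/93)

Apply the Gram-Schmidt recurrence
  u_1 = v_1
  u_i = v_i − Σ_{j<i} ((v_i · u_j) / (u_j · u_j)) · u_j.

Step by step this gives:
  u_1 = (-3, -2, -2)
  u_2 = (-26/17, 28/17, 11/17)
  u_3 = (4/93, 10/93, -16/93)

Orthogonality check:
  u_2 · u_1 = 0 (should be 0)
  u_3 · u_1 = 0 (should be 0)
  u_3 · u_2 = 0 (should be 0)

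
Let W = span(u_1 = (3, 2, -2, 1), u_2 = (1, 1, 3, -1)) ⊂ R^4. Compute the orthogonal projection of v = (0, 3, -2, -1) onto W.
proj_W(v) = (147/106, 95/106, -131/106, 61/106)

Set up U = [u_1 | ... | u_2] ∈ R^(4×2). The projector onto W = col(U) is P = U (U^T U)^(-1) U^T.
Compute U^T U =
  [18, -2]
  [-2, 12],
and U^T v = (9, -2).
Solve U^T U · c = U^T v for the coefficients: c = (26/53, -9/106). The projection is proj_W(v) = U c.
Check: (v - proj_W(v)) · u_1 = 0  (should be 0).
Check: (v - proj_W(v)) · u_2 = 0  (should be 0).
Result: proj_W(v) = (147/106, 95/106, -131/106, 61/106).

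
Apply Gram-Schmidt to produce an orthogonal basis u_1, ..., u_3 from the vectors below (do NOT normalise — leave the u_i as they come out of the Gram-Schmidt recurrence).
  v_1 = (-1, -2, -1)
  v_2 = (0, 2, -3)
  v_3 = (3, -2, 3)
Orthogonal basis:
  u_1 = (-1, -2, -1)
  u_2 = (-1/6, 5/3, -19/6)
  u_3 = (192/77, -72/77, -48/77)

Apply the Gram-Schmidt recurrence
  u_1 = v_1
  u_i = v_i − Σ_{j<i} ((v_i · u_j) / (u_j · u_j)) · u_j.

Step by step this gives:
  u_1 = (-1, -2, -1)
  u_2 = (-1/6, 5/3, -19/6)
  u_3 = (192/77, -72/77, -48/77)

Orthogonality check:
  u_2 · u_1 = 0 (should be 0)
  u_3 · u_1 = 0 (should be 0)
  u_3 · u_2 = 0 (should be 0)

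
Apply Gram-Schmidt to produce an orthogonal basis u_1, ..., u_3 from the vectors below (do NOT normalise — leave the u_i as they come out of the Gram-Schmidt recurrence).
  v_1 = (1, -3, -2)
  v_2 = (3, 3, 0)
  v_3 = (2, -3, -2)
Orthogonal basis:
  u_1 = (1, -3, -2)
  u_2 = (24/7, 12/7, -6/7)
  u_3 = (1/6, -1/6, 1/3)

Apply the Gram-Schmidt recurrence
  u_1 = v_1
  u_i = v_i − Σ_{j<i} ((v_i · u_j) / (u_j · u_j)) · u_j.

Step by step this gives:
  u_1 = (1, -3, -2)
  u_2 = (24/7, 12/7, -6/7)
  u_3 = (1/6, -1/6, 1/3)

Orthogonality check:
  u_2 · u_1 = 0 (should be 0)
  u_3 · u_1 = 0 (should be 0)
  u_3 · u_2 = 0 (should be 0)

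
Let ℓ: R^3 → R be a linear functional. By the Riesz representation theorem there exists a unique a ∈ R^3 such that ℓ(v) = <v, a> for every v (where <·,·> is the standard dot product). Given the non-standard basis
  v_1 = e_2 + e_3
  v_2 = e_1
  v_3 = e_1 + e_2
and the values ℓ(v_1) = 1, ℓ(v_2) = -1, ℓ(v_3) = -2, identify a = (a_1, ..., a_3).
a = (-1, -1, 2)

Write a = (a_1, ..., a_3) in the standard basis. For each basis vector v_i, ℓ(v_i) = <v_i, a> is a linear equation in the a_j's. Collect the n equations into a matrix system V a = ℓ, where row i of V is v_i (expressed in the standard basis). Since V is invertible (lower-triangular with 1s on the diagonal, up to permutation), solve by back-substitution:
  V =
[[0, 1, 1],
 [1, 0, 0],
 [1, 1, 0]]
  V a = (1, -1, -2)
Solving gives a = (-1, -1, 2).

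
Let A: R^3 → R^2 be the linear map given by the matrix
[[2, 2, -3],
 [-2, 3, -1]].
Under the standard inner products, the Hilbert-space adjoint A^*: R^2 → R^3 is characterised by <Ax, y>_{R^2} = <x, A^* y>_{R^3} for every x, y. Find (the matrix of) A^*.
A^* = A^T =
[[2, -2],
 [2, 3],
 [-3, -1]]

For real matrices with standard dot products, the defining identity <Ax, y> = <x, A^* y> gives (Ax)^T y = x^T (A^*) y, i.e. x^T A^T y = x^T (A^*) y. Since this holds for all x, y, we must have A^* = A^T. Therefore
A^* =
[[2, -2],
 [2, 3],
 [-3, -1]].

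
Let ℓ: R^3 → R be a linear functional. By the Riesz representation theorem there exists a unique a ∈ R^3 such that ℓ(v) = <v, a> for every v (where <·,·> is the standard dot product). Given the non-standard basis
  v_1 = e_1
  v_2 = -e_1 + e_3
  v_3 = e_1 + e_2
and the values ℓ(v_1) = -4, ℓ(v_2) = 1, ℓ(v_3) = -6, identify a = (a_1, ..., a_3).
a = (-4, -2, -3)

Write a = (a_1, ..., a_3) in the standard basis. For each basis vector v_i, ℓ(v_i) = <v_i, a> is a linear equation in the a_j's. Collect the n equations into a matrix system V a = ℓ, where row i of V is v_i (expressed in the standard basis). Since V is invertible (lower-triangular with 1s on the diagonal, up to permutation), solve by back-substitution:
  V =
[[1, 0, 0],
 [-1, 0, 1],
 [1, 1, 0]]
  V a = (-4, 1, -6)
Solving gives a = (-4, -2, -3).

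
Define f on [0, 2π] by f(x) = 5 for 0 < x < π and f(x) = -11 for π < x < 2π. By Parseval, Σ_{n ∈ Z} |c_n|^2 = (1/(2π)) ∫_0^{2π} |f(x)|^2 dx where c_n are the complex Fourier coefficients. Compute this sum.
Σ |c_n|^2 = 73

Parseval equates the L^2 energy of f (normalised by 1/(2π)) with the ℓ^2 sum of its Fourier coefficients: (1/(2π)) ∫_0^{2π} |f|^2 = Σ |c_n|^2.
Compute the left side: (1/(2π)) [∫_0^π 5^2 dx + ∫_π^{2π} (-11)^2 dx] = (1/(2π)) · (25π + 121π) = (25 + 121)/2 = 73.
So Σ_{n ∈ Z} |c_n|^2 = 73.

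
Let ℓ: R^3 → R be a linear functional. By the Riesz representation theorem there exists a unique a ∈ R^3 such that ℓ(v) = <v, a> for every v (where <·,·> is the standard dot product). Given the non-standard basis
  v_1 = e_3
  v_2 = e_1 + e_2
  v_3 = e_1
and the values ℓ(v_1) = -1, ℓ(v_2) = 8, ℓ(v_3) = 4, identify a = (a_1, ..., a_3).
a = (4, 4, -1)

Write a = (a_1, ..., a_3) in the standard basis. For each basis vector v_i, ℓ(v_i) = <v_i, a> is a linear equation in the a_j's. Collect the n equations into a matrix system V a = ℓ, where row i of V is v_i (expressed in the standard basis). Since V is invertible (lower-triangular with 1s on the diagonal, up to permutation), solve by back-substitution:
  V =
[[0, 0, 1],
 [1, 1, 0],
 [1, 0, 0]]
  V a = (-1, 8, 4)
Solving gives a = (4, 4, -1).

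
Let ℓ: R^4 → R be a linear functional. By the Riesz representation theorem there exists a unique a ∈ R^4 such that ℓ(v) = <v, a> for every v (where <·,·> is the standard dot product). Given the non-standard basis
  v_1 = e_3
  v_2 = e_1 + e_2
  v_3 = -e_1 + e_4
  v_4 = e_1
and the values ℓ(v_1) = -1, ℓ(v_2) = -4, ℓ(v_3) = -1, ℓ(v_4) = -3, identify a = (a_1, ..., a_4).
a = (-3, -1, -1, -4)

Write a = (a_1, ..., a_4) in the standard basis. For each basis vector v_i, ℓ(v_i) = <v_i, a> is a linear equation in the a_j's. Collect the n equations into a matrix system V a = ℓ, where row i of V is v_i (expressed in the standard basis). Since V is invertible (lower-triangular with 1s on the diagonal, up to permutation), solve by back-substitution:
  V =
[[0, 0, 1, 0],
 [1, 1, 0, 0],
 [-1, 0, 0, 1],
 [1, 0, 0, 0]]
  V a = (-1, -4, -1, -3)
Solving gives a = (-3, -1, -1, -4).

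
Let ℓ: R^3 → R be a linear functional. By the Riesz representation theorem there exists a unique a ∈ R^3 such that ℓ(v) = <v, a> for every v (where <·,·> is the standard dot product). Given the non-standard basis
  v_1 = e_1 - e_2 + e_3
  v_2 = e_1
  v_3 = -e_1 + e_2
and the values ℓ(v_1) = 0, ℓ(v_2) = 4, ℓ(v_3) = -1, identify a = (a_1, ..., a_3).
a = (4, 3, -1)

Write a = (a_1, ..., a_3) in the standard basis. For each basis vector v_i, ℓ(v_i) = <v_i, a> is a linear equation in the a_j's. Collect the n equations into a matrix system V a = ℓ, where row i of V is v_i (expressed in the standard basis). Since V is invertible (lower-triangular with 1s on the diagonal, up to permutation), solve by back-substitution:
  V =
[[1, -1, 1],
 [1, 0, 0],
 [-1, 1, 0]]
  V a = (0, 4, -1)
Solving gives a = (4, 3, -1).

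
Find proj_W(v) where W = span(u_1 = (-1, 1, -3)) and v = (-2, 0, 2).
proj_W(v) = (4/11, -4/11, 12/11)

Set up U = [u_1 | ... | u_1] ∈ R^(3×1). The projector onto W = col(U) is P = U (U^T U)^(-1) U^T.
Compute U^T U =
  [11],
and U^T v = (-4).
Solve U^T U · c = U^T v for the coefficients: c = (-4/11). The projection is proj_W(v) = U c.
Check: (v - proj_W(v)) · u_1 = 0  (should be 0).
Result: proj_W(v) = (4/11, -4/11, 12/11).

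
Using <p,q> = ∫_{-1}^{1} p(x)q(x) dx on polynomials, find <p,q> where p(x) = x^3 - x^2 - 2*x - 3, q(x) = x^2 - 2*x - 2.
<p,q> = 64/5

Expand the product: p(x)·q(x) = x^5 - 3*x^4 - 2*x^3 + 3*x^2 + 10*x + 6.
∫_{-1}^{1} of each monomial x^k gives [2/(k+1) if k even, 0 if k odd]. Integrating term-by-term (or equivalently evaluating the antiderivative F(x) = x^6/6 - 3*x^5/5 - x^4/2 + x^3 + 5*x^2 + 6*x at the endpoints):
  F(1) − F(−1) = 166/15 − (-26/15) = 64/5.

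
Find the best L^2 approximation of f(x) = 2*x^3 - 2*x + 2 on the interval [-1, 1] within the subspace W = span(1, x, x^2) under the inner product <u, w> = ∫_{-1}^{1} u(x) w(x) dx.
g(x) = 2 - 4*x/5

The best approximation g ∈ W is the orthogonal projection of f onto W. Writing g = a_0 + a_1 x + a_2 x^2, the coefficients solve the normal equations G · a = b where
  G_{ij} = <φ_i, φ_j> and b_i = <f, φ_i>, with φ_0 = 1, φ_1 = x, φ_2 = x^2.
G =
  [2, 0, 2/3]
  [0, 2/3, 0]
  [2/3, 0, 2/5],
b = (4, -8/15, 4/3).
Solving gives a_0 = 2, a_1 = -4/5, a_2 = 0, so
  g(x) = 2 - 4*x/5.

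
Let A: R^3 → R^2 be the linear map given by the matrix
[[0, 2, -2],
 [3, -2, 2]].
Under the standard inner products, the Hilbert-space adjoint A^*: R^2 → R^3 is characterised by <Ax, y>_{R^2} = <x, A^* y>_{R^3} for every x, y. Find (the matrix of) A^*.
A^* = A^T =
[[0, 3],
 [2, -2],
 [-2, 2]]

For real matrices with standard dot products, the defining identity <Ax, y> = <x, A^* y> gives (Ax)^T y = x^T (A^*) y, i.e. x^T A^T y = x^T (A^*) y. Since this holds for all x, y, we must have A^* = A^T. Therefore
A^* =
[[0, 3],
 [2, -2],
 [-2, 2]].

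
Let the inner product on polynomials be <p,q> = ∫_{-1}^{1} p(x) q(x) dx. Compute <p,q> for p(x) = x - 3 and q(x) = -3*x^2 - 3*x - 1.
<p,q> = 10

Expand the product: p(x)·q(x) = -3*x^3 + 6*x^2 + 8*x + 3.
∫_{-1}^{1} of each monomial x^k gives [2/(k+1) if k even, 0 if k odd]. Integrating term-by-term (or equivalently evaluating the antiderivative F(x) = -3*x^4/4 + 2*x^3 + 4*x^2 + 3*x at the endpoints):
  F(1) − F(−1) = 33/4 − (-7/4) = 10.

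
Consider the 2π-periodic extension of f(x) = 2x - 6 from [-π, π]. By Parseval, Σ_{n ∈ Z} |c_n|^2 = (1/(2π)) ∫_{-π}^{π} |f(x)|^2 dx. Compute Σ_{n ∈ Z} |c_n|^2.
Σ |c_n|^2 = 4π^2/3 + 36

Expand and integrate term by term over [-π, π]:
  ∫ (2x)^2 dx = 4·(2π^3/3); ∫ 2·2·(-6)·x dx = 0 (odd integrand); ∫ (-6)^2 dx = 36·2π.
So (1/(2π)) ∫_{-π}^{π} (2x - 6)^2 dx = 4π^2/3 + 36 = 4π^2/3 + 36.
Parseval ⇒ Σ |c_n|^2 = 4π^2/3 + 36.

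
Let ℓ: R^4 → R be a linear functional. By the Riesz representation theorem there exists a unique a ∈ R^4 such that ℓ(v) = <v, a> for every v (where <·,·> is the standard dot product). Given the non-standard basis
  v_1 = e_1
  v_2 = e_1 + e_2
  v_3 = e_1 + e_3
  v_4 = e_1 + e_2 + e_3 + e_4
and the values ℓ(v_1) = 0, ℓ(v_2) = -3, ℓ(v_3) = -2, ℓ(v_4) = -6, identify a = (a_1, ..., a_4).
a = (0, -3, -2, -1)

Write a = (a_1, ..., a_4) in the standard basis. For each basis vector v_i, ℓ(v_i) = <v_i, a> is a linear equation in the a_j's. Collect the n equations into a matrix system V a = ℓ, where row i of V is v_i (expressed in the standard basis). Since V is invertible (lower-triangular with 1s on the diagonal, up to permutation), solve by back-substitution:
  V =
[[1, 0, 0, 0],
 [1, 1, 0, 0],
 [1, 0, 1, 0],
 [1, 1, 1, 1]]
  V a = (0, -3, -2, -6)
Solving gives a = (0, -3, -2, -1).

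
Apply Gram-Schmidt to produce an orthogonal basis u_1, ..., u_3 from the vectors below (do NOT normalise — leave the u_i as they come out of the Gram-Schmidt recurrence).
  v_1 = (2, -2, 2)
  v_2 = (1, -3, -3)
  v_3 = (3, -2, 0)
Orthogonal basis:
  u_1 = (2, -2, 2)
  u_2 = (2/3, -8/3, -10/3)
  u_3 = (15/14, 5/7, -5/14)

Apply the Gram-Schmidt recurrence
  u_1 = v_1
  u_i = v_i − Σ_{j<i} ((v_i · u_j) / (u_j · u_j)) · u_j.

Step by step this gives:
  u_1 = (2, -2, 2)
  u_2 = (2/3, -8/3, -10/3)
  u_3 = (15/14, 5/7, -5/14)

Orthogonality check:
  u_2 · u_1 = 0 (should be 0)
  u_3 · u_1 = 0 (should be 0)
  u_3 · u_2 = 0 (should be 0)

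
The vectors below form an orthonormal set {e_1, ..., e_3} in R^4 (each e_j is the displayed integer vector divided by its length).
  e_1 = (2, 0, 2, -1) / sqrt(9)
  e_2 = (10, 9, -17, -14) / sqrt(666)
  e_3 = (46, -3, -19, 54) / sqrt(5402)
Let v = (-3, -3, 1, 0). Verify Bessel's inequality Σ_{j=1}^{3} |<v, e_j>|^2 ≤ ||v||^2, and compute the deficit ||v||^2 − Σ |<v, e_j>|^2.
Σ |<v, e_j>|^2 = 1026/73; ||v||^2 = 19; deficit = 361/73

Write each e_j = u_j / sqrt(<u_j, u_j>) where u_j is the displayed integer vector. Then <v, e_j> = <v, u_j> / sqrt(<u_j, u_j>), so |<v, e_j>|^2 = <v, u_j>^2 / <u_j, u_j>.
Coefficients: <v, e_1> = -4/sqrt(9), <v, e_2> = -74/sqrt(666), <v, e_3> = -148/sqrt(5402).
Square and sum: Σ |<v, e_j>|^2 = 1026/73.
Compute ||v||^2 = v·v = 19.
Deficit = 19 − 1026/73 = 361/73 ≥ 0, confirming Bessel's inequality. (The deficit equals ||v − Σ <v,e_j> e_j||^2, the squared distance from v to span{e_j}.)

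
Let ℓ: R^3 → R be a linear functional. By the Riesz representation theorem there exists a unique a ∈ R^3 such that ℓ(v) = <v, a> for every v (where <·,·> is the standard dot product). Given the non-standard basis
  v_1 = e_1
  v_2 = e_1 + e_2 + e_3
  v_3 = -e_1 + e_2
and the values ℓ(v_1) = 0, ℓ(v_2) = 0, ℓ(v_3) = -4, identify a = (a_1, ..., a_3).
a = (0, -4, 4)

Write a = (a_1, ..., a_3) in the standard basis. For each basis vector v_i, ℓ(v_i) = <v_i, a> is a linear equation in the a_j's. Collect the n equations into a matrix system V a = ℓ, where row i of V is v_i (expressed in the standard basis). Since V is invertible (lower-triangular with 1s on the diagonal, up to permutation), solve by back-substitution:
  V =
[[1, 0, 0],
 [1, 1, 1],
 [-1, 1, 0]]
  V a = (0, 0, -4)
Solving gives a = (0, -4, 4).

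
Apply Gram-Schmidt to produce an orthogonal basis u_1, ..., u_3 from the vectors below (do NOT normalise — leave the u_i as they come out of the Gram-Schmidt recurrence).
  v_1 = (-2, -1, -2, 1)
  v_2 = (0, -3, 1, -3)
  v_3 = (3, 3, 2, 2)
Orthogonal basis:
  u_1 = (-2, -1, -2, 1)
  u_2 = (-2/5, -16/5, 3/5, -14/5)
  u_3 = (44/93, -133/186, 9/31, 151/186)

Apply the Gram-Schmidt recurrence
  u_1 = v_1
  u_i = v_i − Σ_{j<i} ((v_i · u_j) / (u_j · u_j)) · u_j.

Step by step this gives:
  u_1 = (-2, -1, -2, 1)
  u_2 = (-2/5, -16/5, 3/5, -14/5)
  u_3 = (44/93, -133/186, 9/31, 151/186)

Orthogonality check:
  u_2 · u_1 = 0 (should be 0)
  u_3 · u_1 = 0 (should be 0)
  u_3 · u_2 = 0 (should be 0)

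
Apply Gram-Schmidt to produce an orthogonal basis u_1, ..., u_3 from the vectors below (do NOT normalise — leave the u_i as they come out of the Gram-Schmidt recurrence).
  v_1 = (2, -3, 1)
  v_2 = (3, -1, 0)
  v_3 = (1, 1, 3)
Orthogonal basis:
  u_1 = (2, -3, 1)
  u_2 = (12/7, 13/14, -9/14)
  u_3 = (25/59, 75/59, 175/59)

Apply the Gram-Schmidt recurrence
  u_1 = v_1
  u_i = v_i − Σ_{j<i} ((v_i · u_j) / (u_j · u_j)) · u_j.

Step by step this gives:
  u_1 = (2, -3, 1)
  u_2 = (12/7, 13/14, -9/14)
  u_3 = (25/59, 75/59, 175/59)

Orthogonality check:
  u_2 · u_1 = 0 (should be 0)
  u_3 · u_1 = 0 (should be 0)
  u_3 · u_2 = 0 (should be 0)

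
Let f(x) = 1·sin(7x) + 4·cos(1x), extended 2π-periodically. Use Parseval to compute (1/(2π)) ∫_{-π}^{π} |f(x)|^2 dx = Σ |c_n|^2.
Σ |c_n|^2 = 17/2

Expand |f|^2 and use orthogonality of {sin(nx), cos(mx)} on [-π, π]:
  ∫_{-π}^{π} sin(nx)^2 dx = π, ∫ cos(mx)^2 dx = π, and cross terms integrate to 0.
So ∫_{-π}^{π} f(x)^2 dx = 1^2 · π + 4^2 · π = (1 + 16)π.
Divide by 2π: (1 + 16)/2 = 17/2.
By Parseval, this equals Σ |c_n|^2.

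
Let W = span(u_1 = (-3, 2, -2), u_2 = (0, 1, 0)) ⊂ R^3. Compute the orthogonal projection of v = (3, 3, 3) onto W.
proj_W(v) = (45/13, 3, 30/13)

Set up U = [u_1 | ... | u_2] ∈ R^(3×2). The projector onto W = col(U) is P = U (U^T U)^(-1) U^T.
Compute U^T U =
  [17, 2]
  [2, 1],
and U^T v = (-9, 3).
Solve U^T U · c = U^T v for the coefficients: c = (-15/13, 69/13). The projection is proj_W(v) = U c.
Check: (v - proj_W(v)) · u_1 = 0  (should be 0).
Check: (v - proj_W(v)) · u_2 = 0  (should be 0).
Result: proj_W(v) = (45/13, 3, 30/13).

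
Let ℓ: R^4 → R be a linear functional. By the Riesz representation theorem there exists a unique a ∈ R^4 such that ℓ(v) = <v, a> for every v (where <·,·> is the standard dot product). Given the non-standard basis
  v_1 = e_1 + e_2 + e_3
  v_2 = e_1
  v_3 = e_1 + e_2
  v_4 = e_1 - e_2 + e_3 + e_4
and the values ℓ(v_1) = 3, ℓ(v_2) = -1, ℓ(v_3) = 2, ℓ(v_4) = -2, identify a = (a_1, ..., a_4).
a = (-1, 3, 1, 1)

Write a = (a_1, ..., a_4) in the standard basis. For each basis vector v_i, ℓ(v_i) = <v_i, a> is a linear equation in the a_j's. Collect the n equations into a matrix system V a = ℓ, where row i of V is v_i (expressed in the standard basis). Since V is invertible (lower-triangular with 1s on the diagonal, up to permutation), solve by back-substitution:
  V =
[[1, 1, 1, 0],
 [1, 0, 0, 0],
 [1, 1, 0, 0],
 [1, -1, 1, 1]]
  V a = (3, -1, 2, -2)
Solving gives a = (-1, 3, 1, 1).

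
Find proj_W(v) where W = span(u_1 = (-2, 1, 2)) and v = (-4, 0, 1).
proj_W(v) = (-20/9, 10/9, 20/9)

Set up U = [u_1 | ... | u_1] ∈ R^(3×1). The projector onto W = col(U) is P = U (U^T U)^(-1) U^T.
Compute U^T U =
  [9],
and U^T v = (10).
Solve U^T U · c = U^T v for the coefficients: c = (10/9). The projection is proj_W(v) = U c.
Check: (v - proj_W(v)) · u_1 = 0  (should be 0).
Result: proj_W(v) = (-20/9, 10/9, 20/9).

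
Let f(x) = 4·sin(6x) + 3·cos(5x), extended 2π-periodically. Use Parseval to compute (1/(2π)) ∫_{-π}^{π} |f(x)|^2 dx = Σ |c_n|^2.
Σ |c_n|^2 = 25/2

Expand |f|^2 and use orthogonality of {sin(nx), cos(mx)} on [-π, π]:
  ∫_{-π}^{π} sin(nx)^2 dx = π, ∫ cos(mx)^2 dx = π, and cross terms integrate to 0.
So ∫_{-π}^{π} f(x)^2 dx = 4^2 · π + 3^2 · π = (16 + 9)π.
Divide by 2π: (16 + 9)/2 = 25/2.
By Parseval, this equals Σ |c_n|^2.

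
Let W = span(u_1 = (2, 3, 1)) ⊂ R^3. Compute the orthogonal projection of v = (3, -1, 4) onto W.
proj_W(v) = (1, 3/2, 1/2)

Set up U = [u_1 | ... | u_1] ∈ R^(3×1). The projector onto W = col(U) is P = U (U^T U)^(-1) U^T.
Compute U^T U =
  [14],
and U^T v = (7).
Solve U^T U · c = U^T v for the coefficients: c = (1/2). The projection is proj_W(v) = U c.
Check: (v - proj_W(v)) · u_1 = 0  (should be 0).
Result: proj_W(v) = (1, 3/2, 1/2).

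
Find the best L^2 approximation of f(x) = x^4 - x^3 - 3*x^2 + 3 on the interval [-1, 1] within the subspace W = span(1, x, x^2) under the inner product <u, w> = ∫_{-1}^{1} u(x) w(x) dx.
g(x) = -15*x^2/7 - 3*x/5 + 102/35

The best approximation g ∈ W is the orthogonal projection of f onto W. Writing g = a_0 + a_1 x + a_2 x^2, the coefficients solve the normal equations G · a = b where
  G_{ij} = <φ_i, φ_j> and b_i = <f, φ_i>, with φ_0 = 1, φ_1 = x, φ_2 = x^2.
G =
  [2, 0, 2/3]
  [0, 2/3, 0]
  [2/3, 0, 2/5],
b = (22/5, -2/5, 38/35).
Solving gives a_0 = 102/35, a_1 = -3/5, a_2 = -15/7, so
  g(x) = -15*x^2/7 - 3*x/5 + 102/35.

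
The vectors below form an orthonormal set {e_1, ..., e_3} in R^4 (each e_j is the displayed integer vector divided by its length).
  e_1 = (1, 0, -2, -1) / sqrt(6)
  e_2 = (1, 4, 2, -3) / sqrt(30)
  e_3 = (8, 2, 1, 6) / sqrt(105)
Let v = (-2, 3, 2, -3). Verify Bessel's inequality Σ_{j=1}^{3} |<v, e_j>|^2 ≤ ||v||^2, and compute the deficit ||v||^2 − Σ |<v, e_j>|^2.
Σ |<v, e_j>|^2 = 179/7; ||v||^2 = 26; deficit = 3/7

Write each e_j = u_j / sqrt(<u_j, u_j>) where u_j is the displayed integer vector. Then <v, e_j> = <v, u_j> / sqrt(<u_j, u_j>), so |<v, e_j>|^2 = <v, u_j>^2 / <u_j, u_j>.
Coefficients: <v, e_1> = -3/sqrt(6), <v, e_2> = 23/sqrt(30), <v, e_3> = -26/sqrt(105).
Square and sum: Σ |<v, e_j>|^2 = 179/7.
Compute ||v||^2 = v·v = 26.
Deficit = 26 − 179/7 = 3/7 ≥ 0, confirming Bessel's inequality. (The deficit equals ||v − Σ <v,e_j> e_j||^2, the squared distance from v to span{e_j}.)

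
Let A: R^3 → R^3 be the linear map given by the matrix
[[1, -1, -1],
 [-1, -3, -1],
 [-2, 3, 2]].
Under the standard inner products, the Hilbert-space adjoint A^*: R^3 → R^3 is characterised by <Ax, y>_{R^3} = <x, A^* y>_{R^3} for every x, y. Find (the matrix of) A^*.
A^* = A^T =
[[1, -1, -2],
 [-1, -3, 3],
 [-1, -1, 2]]

For real matrices with standard dot products, the defining identity <Ax, y> = <x, A^* y> gives (Ax)^T y = x^T (A^*) y, i.e. x^T A^T y = x^T (A^*) y. Since this holds for all x, y, we must have A^* = A^T. Therefore
A^* =
[[1, -1, -2],
 [-1, -3, 3],
 [-1, -1, 2]].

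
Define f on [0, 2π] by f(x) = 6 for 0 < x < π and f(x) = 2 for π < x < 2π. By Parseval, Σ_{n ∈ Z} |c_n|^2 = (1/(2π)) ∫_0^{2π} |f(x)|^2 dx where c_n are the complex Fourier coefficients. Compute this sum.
Σ |c_n|^2 = 20

Parseval equates the L^2 energy of f (normalised by 1/(2π)) with the ℓ^2 sum of its Fourier coefficients: (1/(2π)) ∫_0^{2π} |f|^2 = Σ |c_n|^2.
Compute the left side: (1/(2π)) [∫_0^π 6^2 dx + ∫_π^{2π} 2^2 dx] = (1/(2π)) · (36π + 4π) = (36 + 4)/2 = 20.
So Σ_{n ∈ Z} |c_n|^2 = 20.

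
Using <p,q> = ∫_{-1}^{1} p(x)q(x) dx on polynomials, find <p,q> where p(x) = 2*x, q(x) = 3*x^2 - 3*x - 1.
<p,q> = -4

Expand the product: p(x)·q(x) = 6*x^3 - 6*x^2 - 2*x.
∫_{-1}^{1} of each monomial x^k gives [2/(k+1) if k even, 0 if k odd]. Integrating term-by-term (or equivalently evaluating the antiderivative F(x) = 3*x^4/2 - 2*x^3 - x^2 at the endpoints):
  F(1) − F(−1) = -3/2 − (5/2) = -4.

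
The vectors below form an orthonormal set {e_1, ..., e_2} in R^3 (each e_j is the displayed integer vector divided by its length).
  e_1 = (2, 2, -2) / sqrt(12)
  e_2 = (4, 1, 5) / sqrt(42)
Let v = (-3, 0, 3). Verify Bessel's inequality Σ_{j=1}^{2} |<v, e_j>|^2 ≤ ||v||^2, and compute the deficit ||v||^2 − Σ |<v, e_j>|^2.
Σ |<v, e_j>|^2 = 171/14; ||v||^2 = 18; deficit = 81/14

Write each e_j = u_j / sqrt(<u_j, u_j>) where u_j is the displayed integer vector. Then <v, e_j> = <v, u_j> / sqrt(<u_j, u_j>), so |<v, e_j>|^2 = <v, u_j>^2 / <u_j, u_j>.
Coefficients: <v, e_1> = -12/sqrt(12), <v, e_2> = 3/sqrt(42).
Square and sum: Σ |<v, e_j>|^2 = 171/14.
Compute ||v||^2 = v·v = 18.
Deficit = 18 − 171/14 = 81/14 ≥ 0, confirming Bessel's inequality. (The deficit equals ||v − Σ <v,e_j> e_j||^2, the squared distance from v to span{e_j}.)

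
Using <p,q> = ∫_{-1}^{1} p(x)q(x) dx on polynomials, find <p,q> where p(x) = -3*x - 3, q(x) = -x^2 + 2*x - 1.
<p,q> = 4

Expand the product: p(x)·q(x) = 3*x^3 - 3*x^2 - 3*x + 3.
∫_{-1}^{1} of each monomial x^k gives [2/(k+1) if k even, 0 if k odd]. Integrating term-by-term (or equivalently evaluating the antiderivative F(x) = 3*x^4/4 - x^3 - 3*x^2/2 + 3*x at the endpoints):
  F(1) − F(−1) = 5/4 − (-11/4) = 4.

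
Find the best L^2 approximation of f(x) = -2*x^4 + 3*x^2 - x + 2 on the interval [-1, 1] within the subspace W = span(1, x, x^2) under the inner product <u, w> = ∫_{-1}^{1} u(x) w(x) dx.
g(x) = 9*x^2/7 - x + 76/35

The best approximation g ∈ W is the orthogonal projection of f onto W. Writing g = a_0 + a_1 x + a_2 x^2, the coefficients solve the normal equations G · a = b where
  G_{ij} = <φ_i, φ_j> and b_i = <f, φ_i>, with φ_0 = 1, φ_1 = x, φ_2 = x^2.
G =
  [2, 0, 2/3]
  [0, 2/3, 0]
  [2/3, 0, 2/5],
b = (26/5, -2/3, 206/105).
Solving gives a_0 = 76/35, a_1 = -1, a_2 = 9/7, so
  g(x) = 9*x^2/7 - x + 76/35.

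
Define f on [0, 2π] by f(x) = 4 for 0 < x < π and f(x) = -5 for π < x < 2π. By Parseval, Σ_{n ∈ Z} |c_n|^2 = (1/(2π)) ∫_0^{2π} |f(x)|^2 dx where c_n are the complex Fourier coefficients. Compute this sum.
Σ |c_n|^2 = 41/2

Parseval equates the L^2 energy of f (normalised by 1/(2π)) with the ℓ^2 sum of its Fourier coefficients: (1/(2π)) ∫_0^{2π} |f|^2 = Σ |c_n|^2.
Compute the left side: (1/(2π)) [∫_0^π 4^2 dx + ∫_π^{2π} (-5)^2 dx] = (1/(2π)) · (16π + 25π) = (16 + 25)/2 = 41/2.
So Σ_{n ∈ Z} |c_n|^2 = 41/2.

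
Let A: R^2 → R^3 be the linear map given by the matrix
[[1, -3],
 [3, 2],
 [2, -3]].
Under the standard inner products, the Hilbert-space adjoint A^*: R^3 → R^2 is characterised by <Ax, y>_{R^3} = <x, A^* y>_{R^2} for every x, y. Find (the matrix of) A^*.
A^* = A^T =
[[1, 3, 2],
 [-3, 2, -3]]

For real matrices with standard dot products, the defining identity <Ax, y> = <x, A^* y> gives (Ax)^T y = x^T (A^*) y, i.e. x^T A^T y = x^T (A^*) y. Since this holds for all x, y, we must have A^* = A^T. Therefore
A^* =
[[1, 3, 2],
 [-3, 2, -3]].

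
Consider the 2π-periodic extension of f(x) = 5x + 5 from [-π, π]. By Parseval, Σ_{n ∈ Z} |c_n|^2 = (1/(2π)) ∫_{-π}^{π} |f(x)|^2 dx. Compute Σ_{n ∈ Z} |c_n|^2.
Σ |c_n|^2 = 25π^2/3 + 25

Expand and integrate term by term over [-π, π]:
  ∫ (5x)^2 dx = 25·(2π^3/3); ∫ 2·5·(5)·x dx = 0 (odd integrand); ∫ 5^2 dx = 25·2π.
So (1/(2π)) ∫_{-π}^{π} (5x + 5)^2 dx = 25π^2/3 + 25 = 25π^2/3 + 25.
Parseval ⇒ Σ |c_n|^2 = 25π^2/3 + 25.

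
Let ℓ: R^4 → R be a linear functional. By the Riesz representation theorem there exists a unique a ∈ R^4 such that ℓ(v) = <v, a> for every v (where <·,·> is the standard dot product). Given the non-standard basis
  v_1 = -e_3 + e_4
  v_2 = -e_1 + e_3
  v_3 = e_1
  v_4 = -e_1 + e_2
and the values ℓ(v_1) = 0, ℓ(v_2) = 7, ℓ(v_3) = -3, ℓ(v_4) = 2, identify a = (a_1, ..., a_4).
a = (-3, -1, 4, 4)

Write a = (a_1, ..., a_4) in the standard basis. For each basis vector v_i, ℓ(v_i) = <v_i, a> is a linear equation in the a_j's. Collect the n equations into a matrix system V a = ℓ, where row i of V is v_i (expressed in the standard basis). Since V is invertible (lower-triangular with 1s on the diagonal, up to permutation), solve by back-substitution:
  V =
[[0, 0, -1, 1],
 [-1, 0, 1, 0],
 [1, 0, 0, 0],
 [-1, 1, 0, 0]]
  V a = (0, 7, -3, 2)
Solving gives a = (-3, -1, 4, 4).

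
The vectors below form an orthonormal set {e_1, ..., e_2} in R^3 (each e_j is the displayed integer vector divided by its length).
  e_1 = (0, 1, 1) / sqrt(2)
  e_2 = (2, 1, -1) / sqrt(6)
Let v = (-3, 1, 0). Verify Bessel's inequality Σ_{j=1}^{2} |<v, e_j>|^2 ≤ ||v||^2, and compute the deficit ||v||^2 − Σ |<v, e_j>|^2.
Σ |<v, e_j>|^2 = 14/3; ||v||^2 = 10; deficit = 16/3

Write each e_j = u_j / sqrt(<u_j, u_j>) where u_j is the displayed integer vector. Then <v, e_j> = <v, u_j> / sqrt(<u_j, u_j>), so |<v, e_j>|^2 = <v, u_j>^2 / <u_j, u_j>.
Coefficients: <v, e_1> = 1/sqrt(2), <v, e_2> = -5/sqrt(6).
Square and sum: Σ |<v, e_j>|^2 = 14/3.
Compute ||v||^2 = v·v = 10.
Deficit = 10 − 14/3 = 16/3 ≥ 0, confirming Bessel's inequality. (The deficit equals ||v − Σ <v,e_j> e_j||^2, the squared distance from v to span{e_j}.)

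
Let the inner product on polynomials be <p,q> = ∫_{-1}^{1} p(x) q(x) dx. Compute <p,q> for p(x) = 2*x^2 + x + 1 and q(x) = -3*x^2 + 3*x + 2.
<p,q> = 64/15

Expand the product: p(x)·q(x) = -6*x^4 + 3*x^3 + 4*x^2 + 5*x + 2.
∫_{-1}^{1} of each monomial x^k gives [2/(k+1) if k even, 0 if k odd]. Integrating term-by-term (or equivalently evaluating the antiderivative F(x) = -6*x^5/5 + 3*x^4/4 + 4*x^3/3 + 5*x^2/2 + 2*x at the endpoints):
  F(1) − F(−1) = 323/60 − (67/60) = 64/15.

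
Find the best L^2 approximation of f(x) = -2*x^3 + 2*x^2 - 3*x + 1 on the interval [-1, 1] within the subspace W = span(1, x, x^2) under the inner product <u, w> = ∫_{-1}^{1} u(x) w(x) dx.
g(x) = 2*x^2 - 21*x/5 + 1

The best approximation g ∈ W is the orthogonal projection of f onto W. Writing g = a_0 + a_1 x + a_2 x^2, the coefficients solve the normal equations G · a = b where
  G_{ij} = <φ_i, φ_j> and b_i = <f, φ_i>, with φ_0 = 1, φ_1 = x, φ_2 = x^2.
G =
  [2, 0, 2/3]
  [0, 2/3, 0]
  [2/3, 0, 2/5],
b = (10/3, -14/5, 22/15).
Solving gives a_0 = 1, a_1 = -21/5, a_2 = 2, so
  g(x) = 2*x^2 - 21*x/5 + 1.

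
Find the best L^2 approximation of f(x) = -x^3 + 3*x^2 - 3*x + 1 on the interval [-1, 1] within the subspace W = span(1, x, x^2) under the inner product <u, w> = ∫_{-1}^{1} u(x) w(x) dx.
g(x) = 3*x^2 - 18*x/5 + 1

The best approximation g ∈ W is the orthogonal projection of f onto W. Writing g = a_0 + a_1 x + a_2 x^2, the coefficients solve the normal equations G · a = b where
  G_{ij} = <φ_i, φ_j> and b_i = <f, φ_i>, with φ_0 = 1, φ_1 = x, φ_2 = x^2.
G =
  [2, 0, 2/3]
  [0, 2/3, 0]
  [2/3, 0, 2/5],
b = (4, -12/5, 28/15).
Solving gives a_0 = 1, a_1 = -18/5, a_2 = 3, so
  g(x) = 3*x^2 - 18*x/5 + 1.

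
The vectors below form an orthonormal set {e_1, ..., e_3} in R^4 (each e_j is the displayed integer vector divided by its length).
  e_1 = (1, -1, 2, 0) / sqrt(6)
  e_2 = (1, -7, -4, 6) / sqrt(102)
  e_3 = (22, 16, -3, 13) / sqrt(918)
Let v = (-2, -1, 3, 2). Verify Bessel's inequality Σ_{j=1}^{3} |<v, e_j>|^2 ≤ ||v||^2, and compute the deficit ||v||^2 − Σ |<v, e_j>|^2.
Σ |<v, e_j>|^2 = 347/54; ||v||^2 = 18; deficit = 625/54

Write each e_j = u_j / sqrt(<u_j, u_j>) where u_j is the displayed integer vector. Then <v, e_j> = <v, u_j> / sqrt(<u_j, u_j>), so |<v, e_j>|^2 = <v, u_j>^2 / <u_j, u_j>.
Coefficients: <v, e_1> = 5/sqrt(6), <v, e_2> = 5/sqrt(102), <v, e_3> = -43/sqrt(918).
Square and sum: Σ |<v, e_j>|^2 = 347/54.
Compute ||v||^2 = v·v = 18.
Deficit = 18 − 347/54 = 625/54 ≥ 0, confirming Bessel's inequality. (The deficit equals ||v − Σ <v,e_j> e_j||^2, the squared distance from v to span{e_j}.)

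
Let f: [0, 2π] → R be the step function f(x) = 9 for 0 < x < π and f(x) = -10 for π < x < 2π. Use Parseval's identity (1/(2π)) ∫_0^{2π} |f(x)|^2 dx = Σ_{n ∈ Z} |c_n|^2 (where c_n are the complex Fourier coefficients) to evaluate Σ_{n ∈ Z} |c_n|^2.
Σ |c_n|^2 = 181/2

Parseval equates the L^2 energy of f (normalised by 1/(2π)) with the ℓ^2 sum of its Fourier coefficients: (1/(2π)) ∫_0^{2π} |f|^2 = Σ |c_n|^2.
Compute the left side: (1/(2π)) [∫_0^π 9^2 dx + ∫_π^{2π} (-10)^2 dx] = (1/(2π)) · (81π + 100π) = (81 + 100)/2 = 181/2.
So Σ_{n ∈ Z} |c_n|^2 = 181/2.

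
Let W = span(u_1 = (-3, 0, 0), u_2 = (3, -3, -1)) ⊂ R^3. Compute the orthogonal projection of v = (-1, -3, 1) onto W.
proj_W(v) = (-1, -12/5, -4/5)

Set up U = [u_1 | ... | u_2] ∈ R^(3×2). The projector onto W = col(U) is P = U (U^T U)^(-1) U^T.
Compute U^T U =
  [9, -9]
  [-9, 19],
and U^T v = (3, 5).
Solve U^T U · c = U^T v for the coefficients: c = (17/15, 4/5). The projection is proj_W(v) = U c.
Check: (v - proj_W(v)) · u_1 = 0  (should be 0).
Check: (v - proj_W(v)) · u_2 = 0  (should be 0).
Result: proj_W(v) = (-1, -12/5, -4/5).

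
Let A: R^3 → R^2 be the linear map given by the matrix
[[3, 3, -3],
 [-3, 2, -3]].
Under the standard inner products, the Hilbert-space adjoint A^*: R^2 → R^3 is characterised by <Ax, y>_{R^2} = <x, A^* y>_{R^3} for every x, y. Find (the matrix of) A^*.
A^* = A^T =
[[3, -3],
 [3, 2],
 [-3, -3]]

For real matrices with standard dot products, the defining identity <Ax, y> = <x, A^* y> gives (Ax)^T y = x^T (A^*) y, i.e. x^T A^T y = x^T (A^*) y. Since this holds for all x, y, we must have A^* = A^T. Therefore
A^* =
[[3, -3],
 [3, 2],
 [-3, -3]].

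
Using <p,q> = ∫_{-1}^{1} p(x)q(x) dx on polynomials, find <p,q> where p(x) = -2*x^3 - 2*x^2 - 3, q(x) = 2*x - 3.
<p,q> = 102/5

Expand the product: p(x)·q(x) = -4*x^4 + 2*x^3 + 6*x^2 - 6*x + 9.
∫_{-1}^{1} of each monomial x^k gives [2/(k+1) if k even, 0 if k odd]. Integrating term-by-term (or equivalently evaluating the antiderivative F(x) = -4*x^5/5 + x^4/2 + 2*x^3 - 3*x^2 + 9*x at the endpoints):
  F(1) − F(−1) = 77/10 − (-127/10) = 102/5.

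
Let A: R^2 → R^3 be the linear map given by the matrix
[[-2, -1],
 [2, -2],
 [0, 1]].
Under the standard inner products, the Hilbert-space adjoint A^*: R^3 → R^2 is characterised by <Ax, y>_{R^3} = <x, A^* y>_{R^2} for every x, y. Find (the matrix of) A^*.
A^* = A^T =
[[-2, 2, 0],
 [-1, -2, 1]]

For real matrices with standard dot products, the defining identity <Ax, y> = <x, A^* y> gives (Ax)^T y = x^T (A^*) y, i.e. x^T A^T y = x^T (A^*) y. Since this holds for all x, y, we must have A^* = A^T. Therefore
A^* =
[[-2, 2, 0],
 [-1, -2, 1]].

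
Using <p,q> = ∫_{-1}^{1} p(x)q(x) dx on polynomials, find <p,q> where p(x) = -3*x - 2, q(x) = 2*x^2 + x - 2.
<p,q> = 10/3

Expand the product: p(x)·q(x) = -6*x^3 - 7*x^2 + 4*x + 4.
∫_{-1}^{1} of each monomial x^k gives [2/(k+1) if k even, 0 if k odd]. Integrating term-by-term (or equivalently evaluating the antiderivative F(x) = -3*x^4/2 - 7*x^3/3 + 2*x^2 + 4*x at the endpoints):
  F(1) − F(−1) = 13/6 − (-7/6) = 10/3.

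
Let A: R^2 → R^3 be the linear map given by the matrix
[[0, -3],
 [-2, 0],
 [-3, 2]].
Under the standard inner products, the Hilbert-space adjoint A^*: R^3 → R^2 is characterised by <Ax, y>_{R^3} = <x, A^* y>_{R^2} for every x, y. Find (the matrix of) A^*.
A^* = A^T =
[[0, -2, -3],
 [-3, 0, 2]]

For real matrices with standard dot products, the defining identity <Ax, y> = <x, A^* y> gives (Ax)^T y = x^T (A^*) y, i.e. x^T A^T y = x^T (A^*) y. Since this holds for all x, y, we must have A^* = A^T. Therefore
A^* =
[[0, -2, -3],
 [-3, 0, 2]].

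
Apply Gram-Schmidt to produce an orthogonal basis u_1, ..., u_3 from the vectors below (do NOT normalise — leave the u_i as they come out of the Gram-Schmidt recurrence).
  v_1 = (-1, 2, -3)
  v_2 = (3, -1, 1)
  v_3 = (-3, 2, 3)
Orthogonal basis:
  u_1 = (-1, 2, -3)
  u_2 = (17/7, 1/7, -5/7)
  u_3 = (14/45, 112/45, 14/9)

Apply the Gram-Schmidt recurrence
  u_1 = v_1
  u_i = v_i − Σ_{j<i} ((v_i · u_j) / (u_j · u_j)) · u_j.

Step by step this gives:
  u_1 = (-1, 2, -3)
  u_2 = (17/7, 1/7, -5/7)
  u_3 = (14/45, 112/45, 14/9)

Orthogonality check:
  u_2 · u_1 = 0 (should be 0)
  u_3 · u_1 = 0 (should be 0)
  u_3 · u_2 = 0 (should be 0)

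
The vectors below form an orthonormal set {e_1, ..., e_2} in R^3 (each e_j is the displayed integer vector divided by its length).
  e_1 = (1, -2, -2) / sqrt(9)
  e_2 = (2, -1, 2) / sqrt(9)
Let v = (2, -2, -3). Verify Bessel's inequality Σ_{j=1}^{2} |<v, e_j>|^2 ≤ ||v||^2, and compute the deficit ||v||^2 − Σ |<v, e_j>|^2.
Σ |<v, e_j>|^2 = 16; ||v||^2 = 17; deficit = 1

Write each e_j = u_j / sqrt(<u_j, u_j>) where u_j is the displayed integer vector. Then <v, e_j> = <v, u_j> / sqrt(<u_j, u_j>), so |<v, e_j>|^2 = <v, u_j>^2 / <u_j, u_j>.
Coefficients: <v, e_1> = 12/sqrt(9), <v, e_2> = 0/sqrt(9).
Square and sum: Σ |<v, e_j>|^2 = 16.
Compute ||v||^2 = v·v = 17.
Deficit = 17 − 16 = 1 ≥ 0, confirming Bessel's inequality. (The deficit equals ||v − Σ <v,e_j> e_j||^2, the squared distance from v to span{e_j}.)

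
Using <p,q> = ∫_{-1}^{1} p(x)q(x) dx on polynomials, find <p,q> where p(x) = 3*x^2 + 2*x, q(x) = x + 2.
<p,q> = 16/3

Expand the product: p(x)·q(x) = 3*x^3 + 8*x^2 + 4*x.
∫_{-1}^{1} of each monomial x^k gives [2/(k+1) if k even, 0 if k odd]. Integrating term-by-term (or equivalently evaluating the antiderivative F(x) = 3*x^4/4 + 8*x^3/3 + 2*x^2 at the endpoints):
  F(1) − F(−1) = 65/12 − (1/12) = 16/3.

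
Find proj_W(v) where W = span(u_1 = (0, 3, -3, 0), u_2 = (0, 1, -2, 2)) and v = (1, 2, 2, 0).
proj_W(v) = (0, 2/9, 2/9, -8/9)

Set up U = [u_1 | ... | u_2] ∈ R^(4×2). The projector onto W = col(U) is P = U (U^T U)^(-1) U^T.
Compute U^T U =
  [18, 9]
  [9, 9],
and U^T v = (0, -2).
Solve U^T U · c = U^T v for the coefficients: c = (2/9, -4/9). The projection is proj_W(v) = U c.
Check: (v - proj_W(v)) · u_1 = 0  (should be 0).
Check: (v - proj_W(v)) · u_2 = 0  (should be 0).
Result: proj_W(v) = (0, 2/9, 2/9, -8/9).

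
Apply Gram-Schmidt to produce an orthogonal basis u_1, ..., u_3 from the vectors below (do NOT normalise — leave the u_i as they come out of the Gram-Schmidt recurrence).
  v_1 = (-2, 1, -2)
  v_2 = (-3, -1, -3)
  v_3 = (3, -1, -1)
Orthogonal basis:
  u_1 = (-2, 1, -2)
  u_2 = (-5/9, -20/9, -5/9)
  u_3 = (2, 0, -2)

Apply the Gram-Schmidt recurrence
  u_1 = v_1
  u_i = v_i − Σ_{j<i} ((v_i · u_j) / (u_j · u_j)) · u_j.

Step by step this gives:
  u_1 = (-2, 1, -2)
  u_2 = (-5/9, -20/9, -5/9)
  u_3 = (2, 0, -2)

Orthogonality check:
  u_2 · u_1 = 0 (should be 0)
  u_3 · u_1 = 0 (should be 0)
  u_3 · u_2 = 0 (should be 0)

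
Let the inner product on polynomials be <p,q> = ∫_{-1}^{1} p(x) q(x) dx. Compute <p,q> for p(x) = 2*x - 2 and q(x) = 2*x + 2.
<p,q> = -16/3

Expand the product: p(x)·q(x) = 4*x^2 - 4.
∫_{-1}^{1} of each monomial x^k gives [2/(k+1) if k even, 0 if k odd]. Integrating term-by-term (or equivalently evaluating the antiderivative F(x) = 4*x^3/3 - 4*x at the endpoints):
  F(1) − F(−1) = -8/3 − (8/3) = -16/3.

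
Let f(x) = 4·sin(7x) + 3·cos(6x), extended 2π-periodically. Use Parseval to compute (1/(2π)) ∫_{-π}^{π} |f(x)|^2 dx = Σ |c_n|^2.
Σ |c_n|^2 = 25/2

Expand |f|^2 and use orthogonality of {sin(nx), cos(mx)} on [-π, π]:
  ∫_{-π}^{π} sin(nx)^2 dx = π, ∫ cos(mx)^2 dx = π, and cross terms integrate to 0.
So ∫_{-π}^{π} f(x)^2 dx = 4^2 · π + 3^2 · π = (16 + 9)π.
Divide by 2π: (16 + 9)/2 = 25/2.
By Parseval, this equals Σ |c_n|^2.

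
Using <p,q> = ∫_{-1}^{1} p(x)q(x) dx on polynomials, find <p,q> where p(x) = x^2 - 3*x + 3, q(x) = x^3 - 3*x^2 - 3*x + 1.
<p,q> = 64/15

Expand the product: p(x)·q(x) = x^5 - 6*x^4 + 9*x^3 + x^2 - 12*x + 3.
∫_{-1}^{1} of each monomial x^k gives [2/(k+1) if k even, 0 if k odd]. Integrating term-by-term (or equivalently evaluating the antiderivative F(x) = x^6/6 - 6*x^5/5 + 9*x^4/4 + x^3/3 - 6*x^2 + 3*x at the endpoints):
  F(1) − F(−1) = -29/20 − (-343/60) = 64/15.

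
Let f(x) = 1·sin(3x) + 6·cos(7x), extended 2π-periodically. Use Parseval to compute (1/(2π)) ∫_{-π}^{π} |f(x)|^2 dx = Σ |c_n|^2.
Σ |c_n|^2 = 37/2

Expand |f|^2 and use orthogonality of {sin(nx), cos(mx)} on [-π, π]:
  ∫_{-π}^{π} sin(nx)^2 dx = π, ∫ cos(mx)^2 dx = π, and cross terms integrate to 0.
So ∫_{-π}^{π} f(x)^2 dx = 1^2 · π + 6^2 · π = (1 + 36)π.
Divide by 2π: (1 + 36)/2 = 37/2.
By Parseval, this equals Σ |c_n|^2.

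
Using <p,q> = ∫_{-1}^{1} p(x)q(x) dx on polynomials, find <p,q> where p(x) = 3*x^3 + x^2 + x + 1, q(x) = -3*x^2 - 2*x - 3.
<p,q> = -224/15

Expand the product: p(x)·q(x) = -9*x^5 - 9*x^4 - 14*x^3 - 8*x^2 - 5*x - 3.
∫_{-1}^{1} of each monomial x^k gives [2/(k+1) if k even, 0 if k odd]. Integrating term-by-term (or equivalently evaluating the antiderivative F(x) = -3*x^6/2 - 9*x^5/5 - 7*x^4/2 - 8*x^3/3 - 5*x^2/2 - 3*x at the endpoints):
  F(1) − F(−1) = -449/30 − (-1/30) = -224/15.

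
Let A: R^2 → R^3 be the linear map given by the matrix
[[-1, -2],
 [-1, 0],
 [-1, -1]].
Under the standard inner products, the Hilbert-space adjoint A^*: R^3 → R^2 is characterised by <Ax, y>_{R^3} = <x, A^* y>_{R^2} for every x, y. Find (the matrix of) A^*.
A^* = A^T =
[[-1, -1, -1],
 [-2, 0, -1]]

For real matrices with standard dot products, the defining identity <Ax, y> = <x, A^* y> gives (Ax)^T y = x^T (A^*) y, i.e. x^T A^T y = x^T (A^*) y. Since this holds for all x, y, we must have A^* = A^T. Therefore
A^* =
[[-1, -1, -1],
 [-2, 0, -1]].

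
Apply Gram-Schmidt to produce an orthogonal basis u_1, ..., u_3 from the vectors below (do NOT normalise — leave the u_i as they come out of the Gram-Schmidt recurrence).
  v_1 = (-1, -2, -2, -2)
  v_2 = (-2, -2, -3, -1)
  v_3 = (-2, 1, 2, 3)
Orthogonal basis:
  u_1 = (-1, -2, -2, -2)
  u_2 = (-12/13, 2/13, -11/13, 15/13)
  u_3 = (-30/19, -14/19, 59/38, -1/38)

Apply the Gram-Schmidt recurrence
  u_1 = v_1
  u_i = v_i − Σ_{j<i} ((v_i · u_j) / (u_j · u_j)) · u_j.

Step by step this gives:
  u_1 = (-1, -2, -2, -2)
  u_2 = (-12/13, 2/13, -11/13, 15/13)
  u_3 = (-30/19, -14/19, 59/38, -1/38)

Orthogonality check:
  u_2 · u_1 = 0 (should be 0)
  u_3 · u_1 = 0 (should be 0)
  u_3 · u_2 = 0 (should be 0)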